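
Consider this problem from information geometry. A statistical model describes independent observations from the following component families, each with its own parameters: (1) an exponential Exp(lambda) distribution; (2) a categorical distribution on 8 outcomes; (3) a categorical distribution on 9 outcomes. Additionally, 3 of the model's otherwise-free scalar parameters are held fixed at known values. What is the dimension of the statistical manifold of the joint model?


The dimension of a statistical manifold equals the number of free
(independent) real parameters of the model. For a product of independent
blocks the parameter counts add.
- exponential (lambda): 1.
- categorical on 8 outcomes (probabilities sum to 1): 8-1 = 7.
- categorical on 9 outcomes (probabilities sum to 1): 9-1 = 8.
Total = 1 + 7 + 8 = 16.
3 parameter(s) fixed at known values: 16 - 3 = 13.
Dimension = 13

13


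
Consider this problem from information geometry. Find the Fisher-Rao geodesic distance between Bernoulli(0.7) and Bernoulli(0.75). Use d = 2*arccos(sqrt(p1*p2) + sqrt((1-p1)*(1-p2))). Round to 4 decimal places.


Geodesic distance on Bernoulli manifold:
d(p1,p2) = 2*arccos(sqrt(p1*p2) + sqrt((1-p1)*(1-p2))).
sqrt(p1*p2) = sqrt(0.7*0.75) = 0.724569.
sqrt((1-p1)*(1-p2)) = sqrt(0.3*0.25) = 0.273861.
arg = 0.724569 + 0.273861 = 0.99843.
d = 2*arccos(0.99843) = 0.1121

0.1121


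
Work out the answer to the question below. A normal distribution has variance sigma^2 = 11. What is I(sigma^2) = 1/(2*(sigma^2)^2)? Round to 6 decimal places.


Fisher information for variance: I(sigma^2) = 1/(2*sigma^4).
sigma^2 = 11, so sigma^4 = 121.
I = 1/(2*121) = 1/242 = 0.004132

0.004132


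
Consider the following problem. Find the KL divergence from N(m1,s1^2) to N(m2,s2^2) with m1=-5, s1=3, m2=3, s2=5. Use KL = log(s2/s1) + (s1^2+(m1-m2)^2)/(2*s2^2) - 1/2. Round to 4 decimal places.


KL divergence between normal distributions:
KL = log(s2/s1) + (s1^2 + (m1-m2)^2)/(2*s2^2) - 1/2.
log(5/3) = 0.510826.
(3^2 + (-5-3)^2)/(2*5^2) = (9 + 64)/50 = 1.46.
KL = 0.510826 + 1.46 - 0.5 = 1.4708

1.4708


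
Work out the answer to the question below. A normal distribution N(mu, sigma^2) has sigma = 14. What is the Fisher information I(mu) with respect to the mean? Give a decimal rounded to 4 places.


The Fisher information for the mean of a normal distribution is I(mu) = 1/sigma^2.
sigma = 14, so sigma^2 = 196.
I(mu) = 1/196 = 0.0051

0.0051


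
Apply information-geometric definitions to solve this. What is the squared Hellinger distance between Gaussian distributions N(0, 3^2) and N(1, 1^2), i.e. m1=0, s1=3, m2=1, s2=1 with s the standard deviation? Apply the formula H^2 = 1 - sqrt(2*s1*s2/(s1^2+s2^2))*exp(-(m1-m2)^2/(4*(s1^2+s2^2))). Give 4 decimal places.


Squared Hellinger distance for Gaussians:
H^2 = 1 - sqrt(2*s1*s2/(s1^2+s2^2)) * exp(-(m1-m2)^2/(4*(s1^2+s2^2))).
s1^2 = 9, s2^2 = 1, s1^2+s2^2 = 10.
sqrt(2*3*1/(10)) = 0.774597.
(m1-m2)^2 = (-1)^2 = 1.
exp(-1/(4*10)) = exp(-0.025) = 0.97531.
H^2 = 1 - 0.774597*0.97531 = 0.2445

0.2445


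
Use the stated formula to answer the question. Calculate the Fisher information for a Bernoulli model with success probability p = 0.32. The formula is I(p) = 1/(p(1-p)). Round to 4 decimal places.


For Bernoulli(p), Fisher information is I(p) = 1/(p*(1-p)).
p = 0.32, 1-p = 0.68.
p*(1-p) = 0.2176.
I(p) = 1/0.2176 = 4.5956

4.5956


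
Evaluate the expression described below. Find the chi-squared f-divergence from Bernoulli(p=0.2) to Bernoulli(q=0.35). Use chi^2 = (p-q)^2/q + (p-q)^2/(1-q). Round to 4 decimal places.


Chi-squared divergence between Bernoulli distributions:
chi^2 = (p-q)^2/q + (p-q)^2/(1-q).
p = 0.2, q = 0.35, p-q = -0.15.
(p-q)^2 = 0.0225.
term1 = 0.0225/0.35 = 0.064286.
term2 = 0.0225/0.65 = 0.034615.
chi^2 = 0.064286 + 0.034615 = 0.0989

0.0989


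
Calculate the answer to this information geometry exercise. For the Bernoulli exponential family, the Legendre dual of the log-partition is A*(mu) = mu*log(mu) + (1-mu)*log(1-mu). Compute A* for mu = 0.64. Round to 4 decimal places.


Legendre transform for Bernoulli:
A*(mu) = mu*log(mu) + (1-mu)*log(1-mu).
mu = 0.64, 1-mu = 0.36.
mu*log(mu) = 0.64*log(0.64) = -0.285624.
(1-mu)*log(1-mu) = 0.36*log(0.36) = -0.367794.
A* = -0.285624 + -0.367794 = -0.6534

-0.6534


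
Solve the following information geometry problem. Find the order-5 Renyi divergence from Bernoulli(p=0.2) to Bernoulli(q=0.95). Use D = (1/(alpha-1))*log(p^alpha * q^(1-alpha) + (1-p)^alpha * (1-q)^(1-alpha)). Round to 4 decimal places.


Renyi divergence of order alpha between Bernoulli distributions:
D = (1/(alpha-1))*log(p^alpha * q^(1-alpha) + (1-p)^alpha * (1-q)^(1-alpha)).
alpha = 5, p = 0.2, q = 0.95.
p^alpha * q^(1-alpha) = 0.2^5 * 0.95^-4 = 0.000393.
(1-p)^alpha * (1-q)^(1-alpha) = 0.8^5 * 0.05^-4 = 52428.8.
sum = 0.000393 + 52428.8 = 52428.800393.
D = (1/4)*log(52428.800393) = 2.7168

2.7168


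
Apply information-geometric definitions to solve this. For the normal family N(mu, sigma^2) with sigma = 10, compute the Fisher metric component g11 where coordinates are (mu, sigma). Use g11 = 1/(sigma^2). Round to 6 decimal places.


For the 2-parameter normal family, the Fisher metric has:
  g11 = 1/sigma^2, g22 = 2/sigma^2.
sigma = 10, sigma^2 = 100.
g11 = 0.010000

0.010000


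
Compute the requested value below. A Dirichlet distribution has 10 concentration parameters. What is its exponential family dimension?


Exponential family dimension calculation:
Dirichlet with 10 components has 10 natural parameters.

10


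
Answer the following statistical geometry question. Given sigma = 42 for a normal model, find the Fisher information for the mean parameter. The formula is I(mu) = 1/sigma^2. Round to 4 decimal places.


The Fisher information for the mean of a normal distribution is I(mu) = 1/sigma^2.
sigma = 42, so sigma^2 = 1764.
I(mu) = 1/1764 = 0.0006

0.0006


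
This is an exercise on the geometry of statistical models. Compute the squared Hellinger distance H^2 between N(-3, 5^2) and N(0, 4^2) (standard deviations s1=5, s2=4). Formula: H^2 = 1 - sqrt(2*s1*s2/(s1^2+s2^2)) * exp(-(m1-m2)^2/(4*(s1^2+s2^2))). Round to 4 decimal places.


Squared Hellinger distance for Gaussians:
H^2 = 1 - sqrt(2*s1*s2/(s1^2+s2^2)) * exp(-(m1-m2)^2/(4*(s1^2+s2^2))).
s1^2 = 25, s2^2 = 16, s1^2+s2^2 = 41.
sqrt(2*5*4/(41)) = 0.98773.
(m1-m2)^2 = (-3)^2 = 9.
exp(-9/(4*41)) = exp(-0.054878) = 0.946601.
H^2 = 1 - 0.98773*0.946601 = 0.0650

0.0650


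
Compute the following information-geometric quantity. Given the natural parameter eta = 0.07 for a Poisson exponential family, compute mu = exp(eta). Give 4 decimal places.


Expectation parameter for Poisson exponential family:
mu = exp(eta).
eta = 0.07.
mu = exp(0.07) = 1.0725

1.0725


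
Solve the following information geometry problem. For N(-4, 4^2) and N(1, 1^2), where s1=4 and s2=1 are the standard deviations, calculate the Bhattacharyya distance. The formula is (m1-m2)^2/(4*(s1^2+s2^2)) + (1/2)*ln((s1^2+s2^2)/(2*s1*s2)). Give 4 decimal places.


Bhattacharyya distance between two Gaussians:
DB = (m1-m2)^2/(4*(s1^2+s2^2)) + (1/2)*ln((s1^2+s2^2)/(2*s1*s2)).
(m1-m2)^2 = (-5)^2 = 25.
s1^2+s2^2 = 16 + 1 = 17.
term1 = 25/68 = 0.367647.
term2 = 0.5*ln(17/8.0) = 0.376886.
DB = 0.367647 + 0.376886 = 0.7445

0.7445


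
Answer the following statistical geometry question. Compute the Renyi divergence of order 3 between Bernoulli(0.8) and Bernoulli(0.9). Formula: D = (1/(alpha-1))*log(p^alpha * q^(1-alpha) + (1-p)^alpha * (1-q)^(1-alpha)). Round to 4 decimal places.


Renyi divergence of order alpha between Bernoulli distributions:
D = (1/(alpha-1))*log(p^alpha * q^(1-alpha) + (1-p)^alpha * (1-q)^(1-alpha)).
alpha = 3, p = 0.8, q = 0.9.
p^alpha * q^(1-alpha) = 0.8^3 * 0.9^-2 = 0.632099.
(1-p)^alpha * (1-q)^(1-alpha) = 0.2^3 * 0.1^-2 = 0.8.
sum = 0.632099 + 0.8 = 1.432099.
D = (1/2)*log(1.432099) = 0.1796

0.1796


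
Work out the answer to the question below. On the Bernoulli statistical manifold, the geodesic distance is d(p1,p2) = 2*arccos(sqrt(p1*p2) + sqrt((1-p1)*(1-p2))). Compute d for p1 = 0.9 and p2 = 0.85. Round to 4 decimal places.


Geodesic distance on Bernoulli manifold:
d(p1,p2) = 2*arccos(sqrt(p1*p2) + sqrt((1-p1)*(1-p2))).
sqrt(p1*p2) = sqrt(0.9*0.85) = 0.874643.
sqrt((1-p1)*(1-p2)) = sqrt(0.1*0.15) = 0.122474.
arg = 0.874643 + 0.122474 = 0.997117.
d = 2*arccos(0.997117) = 0.1519

0.1519


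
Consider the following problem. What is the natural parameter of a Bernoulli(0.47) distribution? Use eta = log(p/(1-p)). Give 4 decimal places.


Natural parameter for Bernoulli: eta = log(p/(1-p)).
p = 0.47, 1-p = 0.53.
p/(1-p) = 0.886792.
eta = log(0.886792) = -0.1201

-0.1201


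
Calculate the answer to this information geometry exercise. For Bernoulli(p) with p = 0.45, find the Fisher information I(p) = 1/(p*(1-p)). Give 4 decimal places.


For Bernoulli(p), Fisher information is I(p) = 1/(p*(1-p)).
p = 0.45, 1-p = 0.55.
p*(1-p) = 0.2475.
I(p) = 1/0.2475 = 4.0404

4.0404


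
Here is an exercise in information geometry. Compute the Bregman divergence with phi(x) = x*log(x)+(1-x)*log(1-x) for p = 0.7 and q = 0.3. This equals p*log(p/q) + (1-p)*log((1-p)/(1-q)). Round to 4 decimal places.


Bregman divergence with negative entropy generator:
D = p*log(p/q) + (1-p)*log((1-p)/(1-q)).
p = 0.7, q = 0.3.
p*log(p/q) = 0.7*log(0.7/0.3) = 0.593109.
(1-p)*log((1-p)/(1-q)) = 0.3*log(0.3/0.7) = -0.254189.
D = 0.593109 + -0.254189 = 0.3389

0.3389


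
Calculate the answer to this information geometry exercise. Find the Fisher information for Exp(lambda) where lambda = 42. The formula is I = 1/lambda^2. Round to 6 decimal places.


Fisher information for exponential: I(lambda) = 1/lambda^2.
lambda = 42, lambda^2 = 1764.
I = 1/1764 = 0.000567

0.000567


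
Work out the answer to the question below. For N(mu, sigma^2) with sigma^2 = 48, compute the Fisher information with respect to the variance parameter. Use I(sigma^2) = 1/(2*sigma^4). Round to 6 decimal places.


Fisher information for variance: I(sigma^2) = 1/(2*sigma^4).
sigma^2 = 48, so sigma^4 = 2304.
I = 1/(2*2304) = 1/4608 = 0.000217

0.000217


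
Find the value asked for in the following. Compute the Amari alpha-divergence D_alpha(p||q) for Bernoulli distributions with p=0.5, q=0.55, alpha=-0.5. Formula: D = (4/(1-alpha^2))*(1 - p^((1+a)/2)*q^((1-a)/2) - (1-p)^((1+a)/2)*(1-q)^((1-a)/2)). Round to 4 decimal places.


Amari alpha-divergence:
D = (4/(1-alpha^2))*(1 - p^((1+a)/2)*q^((1-a)/2) - (1-p)^((1+a)/2)*(1-q)^((1-a)/2)).
alpha = -0.5, p = 0.5, q = 0.55.
e1 = (1+alpha)/2 = 0.25, e2 = (1-alpha)/2 = 0.75.
t1 = p^e1 * q^e2 = 0.5^0.25 * 0.55^0.75 = 0.53705.
t2 = (1-p)^e1 * (1-q)^e2 = 0.5^0.25 * 0.45^0.75 = 0.462011.
4/(1-alpha^2) = 5.333333.
D = 5.333333*(1 - 0.53705 - 0.462011) = 0.0050

0.0050


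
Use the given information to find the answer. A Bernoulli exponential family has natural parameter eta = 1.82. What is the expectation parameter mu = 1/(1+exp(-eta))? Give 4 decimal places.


Dual coordinate (expectation parameter) for Bernoulli:
mu = 1/(1+exp(-eta)).
eta = 1.82.
exp(-eta) = exp(-1.82) = 0.162026.
mu = 1/(1+0.162026) = 0.8606

0.8606


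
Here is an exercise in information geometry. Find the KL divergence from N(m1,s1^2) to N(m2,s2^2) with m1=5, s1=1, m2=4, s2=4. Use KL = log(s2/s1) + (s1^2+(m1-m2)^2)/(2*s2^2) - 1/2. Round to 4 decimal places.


KL divergence between normal distributions:
KL = log(s2/s1) + (s1^2 + (m1-m2)^2)/(2*s2^2) - 1/2.
log(4/1) = 1.386294.
(1^2 + (5-4)^2)/(2*4^2) = (1 + 1)/32 = 0.0625.
KL = 1.386294 + 0.0625 - 0.5 = 0.9488

0.9488


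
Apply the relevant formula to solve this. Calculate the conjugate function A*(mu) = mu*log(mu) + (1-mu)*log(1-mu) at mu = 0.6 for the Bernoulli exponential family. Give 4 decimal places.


Legendre transform for Bernoulli:
A*(mu) = mu*log(mu) + (1-mu)*log(1-mu).
mu = 0.6, 1-mu = 0.4.
mu*log(mu) = 0.6*log(0.6) = -0.306495.
(1-mu)*log(1-mu) = 0.4*log(0.4) = -0.366516.
A* = -0.306495 + -0.366516 = -0.6730

-0.6730


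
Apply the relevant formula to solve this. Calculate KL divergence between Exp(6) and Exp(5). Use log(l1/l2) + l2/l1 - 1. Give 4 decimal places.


KL divergence for exponential family:
KL = log(l1/l2) + l2/l1 - 1.
log(6/5) = 0.182322.
5/6 = 0.833333.
KL = 0.182322 + 0.833333 - 1 = 0.0157

0.0157


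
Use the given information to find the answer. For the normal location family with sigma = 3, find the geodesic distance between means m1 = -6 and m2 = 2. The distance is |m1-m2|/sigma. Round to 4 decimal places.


On the fixed-variance normal subfamily, geodesic distance = |m1-m2|/sigma.
|-6 - 2| = 8.
sigma = 3.
d = 8/3 = 2.6667

2.6667


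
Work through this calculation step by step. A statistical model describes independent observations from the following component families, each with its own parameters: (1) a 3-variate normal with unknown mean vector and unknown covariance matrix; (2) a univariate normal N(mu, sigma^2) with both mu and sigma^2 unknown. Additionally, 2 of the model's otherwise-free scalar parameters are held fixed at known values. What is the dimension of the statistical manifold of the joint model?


The dimension of a statistical manifold equals the number of free
(independent) real parameters of the model. For a product of independent
blocks the parameter counts add.
- 3-variate normal: 3 (mean) + 3*4/2 = 6 (symmetric covariance) = 9.
- normal (mu, sigma^2): 2.
Total = 9 + 2 = 11.
2 parameter(s) fixed at known values: 11 - 2 = 9.
Dimension = 9

9


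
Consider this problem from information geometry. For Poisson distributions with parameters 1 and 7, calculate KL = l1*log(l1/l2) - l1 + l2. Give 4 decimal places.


KL divergence for Poisson:
KL = l1*log(l1/l2) - l1 + l2.
l1 = 1, l2 = 7.
log(1/7) = -1.94591.
l1*log(l1/l2) = 1 * -1.94591 = -1.94591.
KL = -1.94591 - 1 + 7 = 4.0541

4.0541


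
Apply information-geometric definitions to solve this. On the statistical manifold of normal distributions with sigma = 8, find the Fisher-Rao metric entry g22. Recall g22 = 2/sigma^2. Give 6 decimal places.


For the 2-parameter normal family, the Fisher metric has:
  g11 = 1/sigma^2, g22 = 2/sigma^2.
sigma = 8, sigma^2 = 64.
g22 = 0.031250

0.031250


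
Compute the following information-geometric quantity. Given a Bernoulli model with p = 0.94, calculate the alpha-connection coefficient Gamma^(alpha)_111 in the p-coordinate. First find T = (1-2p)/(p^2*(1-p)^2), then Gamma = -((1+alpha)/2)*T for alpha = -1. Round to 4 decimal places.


Skewness (Amari-Chentsov) tensor: T = (1-2p)/(p^2*(1-p)^2).
p = 0.94, 1-2p = -0.88, p^2 = 0.8836, (1-p)^2 = 0.0036.
T = -0.88/(0.8836 * 0.0036) = -276.646044.
In the p-coordinate, Gamma^(alpha) = Gamma^(0) - (alpha/2)*T with Gamma^(0) = (1/2)*g'(p) = -T/2,
so Gamma^(alpha) = -((1+alpha)/2)*T.
alpha = -1, -(1+alpha)/2 = 0.0.
Gamma = 0.0 * -276.646044 = 0.0000

0.0000


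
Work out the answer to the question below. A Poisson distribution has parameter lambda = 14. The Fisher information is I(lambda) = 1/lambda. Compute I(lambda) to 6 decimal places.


Fisher information for Poisson: I(lambda) = 1/lambda.
lambda = 14.
I(lambda) = 1/14 = 0.071429

0.071429


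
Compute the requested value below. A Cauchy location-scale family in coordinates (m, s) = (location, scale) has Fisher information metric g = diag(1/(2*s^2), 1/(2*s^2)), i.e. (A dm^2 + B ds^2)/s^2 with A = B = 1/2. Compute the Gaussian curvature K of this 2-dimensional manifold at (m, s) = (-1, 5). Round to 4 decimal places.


The metric has the form g = (A dm^2 + B ds^2)/s^2 with A = 1/2, B = 1/2.
Substitute u = sqrt(A/B)*m: g = B*(du^2 + ds^2)/s^2, i.e. B times the
Poincare upper half-plane metric, which has constant Gaussian curvature -1.
Scaling a 2D metric by a constant c divides the Gaussian curvature by c,
so K = -1/B = -1/(1/2) = -2.0000 everywhere (the point (m, s) = (-1, 5) is irrelevant:
the curvature is constant).
The requested Gaussian curvature is K = -2.0000.

-2.0000


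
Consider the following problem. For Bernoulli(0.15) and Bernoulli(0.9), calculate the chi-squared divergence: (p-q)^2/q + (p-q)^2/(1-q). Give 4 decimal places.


Chi-squared divergence between Bernoulli distributions:
chi^2 = (p-q)^2/q + (p-q)^2/(1-q).
p = 0.15, q = 0.9, p-q = -0.75.
(p-q)^2 = 0.5625.
term1 = 0.5625/0.9 = 0.625.
term2 = 0.5625/0.1 = 5.625.
chi^2 = 0.625 + 5.625 = 6.2500

6.2500


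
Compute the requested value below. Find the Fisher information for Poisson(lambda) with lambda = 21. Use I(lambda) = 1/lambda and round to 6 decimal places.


Fisher information for Poisson: I(lambda) = 1/lambda.
lambda = 21.
I(lambda) = 1/21 = 0.047619

0.047619


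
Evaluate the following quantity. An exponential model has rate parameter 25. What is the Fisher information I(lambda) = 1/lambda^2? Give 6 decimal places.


Fisher information for exponential: I(lambda) = 1/lambda^2.
lambda = 25, lambda^2 = 625.
I = 1/625 = 0.001600

0.001600


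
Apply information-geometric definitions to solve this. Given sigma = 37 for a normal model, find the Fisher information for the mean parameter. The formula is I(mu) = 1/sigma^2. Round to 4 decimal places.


The Fisher information for the mean of a normal distribution is I(mu) = 1/sigma^2.
sigma = 37, so sigma^2 = 1369.
I(mu) = 1/1369 = 0.0007

0.0007


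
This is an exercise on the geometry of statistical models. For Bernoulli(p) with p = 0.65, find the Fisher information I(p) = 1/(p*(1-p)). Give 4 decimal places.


For Bernoulli(p), Fisher information is I(p) = 1/(p*(1-p)).
p = 0.65, 1-p = 0.35.
p*(1-p) = 0.2275.
I(p) = 1/0.2275 = 4.3956

4.3956


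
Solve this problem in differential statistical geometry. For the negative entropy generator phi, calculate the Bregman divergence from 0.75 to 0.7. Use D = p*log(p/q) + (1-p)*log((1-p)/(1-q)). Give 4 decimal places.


Bregman divergence with negative entropy generator:
D = p*log(p/q) + (1-p)*log((1-p)/(1-q)).
p = 0.75, q = 0.7.
p*log(p/q) = 0.75*log(0.75/0.7) = 0.051745.
(1-p)*log((1-p)/(1-q)) = 0.25*log(0.25/0.3) = -0.04558.
D = 0.051745 + -0.04558 = 0.0062

0.0062


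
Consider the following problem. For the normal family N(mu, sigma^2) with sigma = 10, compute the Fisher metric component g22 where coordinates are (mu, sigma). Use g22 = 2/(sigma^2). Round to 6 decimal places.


For the 2-parameter normal family, the Fisher metric has:
  g11 = 1/sigma^2, g22 = 2/sigma^2.
sigma = 10, sigma^2 = 100.
g22 = 0.020000

0.020000


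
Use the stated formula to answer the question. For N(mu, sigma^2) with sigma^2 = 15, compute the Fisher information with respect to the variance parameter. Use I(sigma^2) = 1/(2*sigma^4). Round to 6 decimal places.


Fisher information for variance: I(sigma^2) = 1/(2*sigma^4).
sigma^2 = 15, so sigma^4 = 225.
I = 1/(2*225) = 1/450 = 0.002222

0.002222


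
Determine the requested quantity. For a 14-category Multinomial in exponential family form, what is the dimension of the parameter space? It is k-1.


Exponential family dimension calculation:
For Multinomial with k=14 categories, dim = k-1 = 13.

13


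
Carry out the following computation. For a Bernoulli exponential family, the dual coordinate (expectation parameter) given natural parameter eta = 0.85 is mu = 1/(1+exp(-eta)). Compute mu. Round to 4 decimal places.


Dual coordinate (expectation parameter) for Bernoulli:
mu = 1/(1+exp(-eta)).
eta = 0.85.
exp(-eta) = exp(-0.85) = 0.427415.
mu = 1/(1+0.427415) = 0.7006

0.7006


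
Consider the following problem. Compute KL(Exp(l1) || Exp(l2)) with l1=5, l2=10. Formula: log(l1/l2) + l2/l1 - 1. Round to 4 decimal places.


KL divergence for exponential family:
KL = log(l1/l2) + l2/l1 - 1.
log(5/10) = -0.693147.
10/5 = 2.0.
KL = -0.693147 + 2.0 - 1 = 0.3069

0.3069


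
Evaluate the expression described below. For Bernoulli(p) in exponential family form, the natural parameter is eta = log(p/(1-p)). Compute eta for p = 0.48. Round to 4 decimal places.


Natural parameter for Bernoulli: eta = log(p/(1-p)).
p = 0.48, 1-p = 0.52.
p/(1-p) = 0.923077.
eta = log(0.923077) = -0.0800

-0.0800


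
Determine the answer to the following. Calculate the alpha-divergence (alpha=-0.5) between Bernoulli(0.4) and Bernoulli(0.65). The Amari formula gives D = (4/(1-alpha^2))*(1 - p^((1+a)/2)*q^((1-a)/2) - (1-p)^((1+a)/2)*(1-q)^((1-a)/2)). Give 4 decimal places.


Amari alpha-divergence:
D = (4/(1-alpha^2))*(1 - p^((1+a)/2)*q^((1-a)/2) - (1-p)^((1+a)/2)*(1-q)^((1-a)/2)).
alpha = -0.5, p = 0.4, q = 0.65.
e1 = (1+alpha)/2 = 0.25, e2 = (1-alpha)/2 = 0.75.
t1 = p^e1 * q^e2 = 0.4^0.25 * 0.65^0.75 = 0.575705.
t2 = (1-p)^e1 * (1-q)^e2 = 0.6^0.25 * 0.35^0.75 = 0.400487.
4/(1-alpha^2) = 5.333333.
D = 5.333333*(1 - 0.575705 - 0.400487) = 0.1270

0.1270


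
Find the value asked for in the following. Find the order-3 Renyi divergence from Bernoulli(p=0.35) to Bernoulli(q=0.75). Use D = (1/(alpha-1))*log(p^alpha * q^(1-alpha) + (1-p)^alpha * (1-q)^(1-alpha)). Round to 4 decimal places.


Renyi divergence of order alpha between Bernoulli distributions:
D = (1/(alpha-1))*log(p^alpha * q^(1-alpha) + (1-p)^alpha * (1-q)^(1-alpha)).
alpha = 3, p = 0.35, q = 0.75.
p^alpha * q^(1-alpha) = 0.35^3 * 0.75^-2 = 0.076222.
(1-p)^alpha * (1-q)^(1-alpha) = 0.65^3 * 0.25^-2 = 4.394.
sum = 0.076222 + 4.394 = 4.470222.
D = (1/2)*log(4.470222) = 0.7487

0.7487


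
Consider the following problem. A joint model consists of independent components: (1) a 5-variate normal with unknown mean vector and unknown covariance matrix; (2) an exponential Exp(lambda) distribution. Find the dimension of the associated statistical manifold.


The dimension of a statistical manifold equals the number of free
(independent) real parameters of the model. For a product of independent
blocks the parameter counts add.
- 5-variate normal: 5 (mean) + 5*6/2 = 15 (symmetric covariance) = 20.
- exponential (lambda): 1.
Total = 20 + 1 = 21.
Dimension = 21

21


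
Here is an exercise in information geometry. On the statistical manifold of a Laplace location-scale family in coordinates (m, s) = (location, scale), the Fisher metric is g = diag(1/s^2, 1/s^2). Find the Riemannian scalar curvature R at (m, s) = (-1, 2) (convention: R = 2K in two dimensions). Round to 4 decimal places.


The metric has the form g = (A dm^2 + B ds^2)/s^2 with A = 1, B = 1.
Substitute u = sqrt(A/B)*m: g = B*(du^2 + ds^2)/s^2, i.e. B times the
Poincare upper half-plane metric, which has constant Gaussian curvature -1.
Scaling a 2D metric by a constant c divides the Gaussian curvature by c,
so K = -1/B = -1/(1) = -1.0000 everywhere (the point (m, s) = (-1, 2) is irrelevant:
the curvature is constant).
Scalar curvature in dimension 2: R = 2K = -2/(1) = -2.0000.

-2.0000


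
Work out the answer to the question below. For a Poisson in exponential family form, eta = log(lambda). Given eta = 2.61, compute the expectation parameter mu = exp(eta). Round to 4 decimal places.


Expectation parameter for Poisson exponential family:
mu = exp(eta).
eta = 2.61.
mu = exp(2.61) = 13.5991

13.5991


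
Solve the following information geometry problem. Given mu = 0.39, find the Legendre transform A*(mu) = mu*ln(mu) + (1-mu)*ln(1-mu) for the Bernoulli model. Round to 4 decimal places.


Legendre transform for Bernoulli:
A*(mu) = mu*log(mu) + (1-mu)*log(1-mu).
mu = 0.39, 1-mu = 0.61.
mu*log(mu) = 0.39*log(0.39) = -0.367227.
(1-mu)*log(1-mu) = 0.61*log(0.61) = -0.301521.
A* = -0.367227 + -0.301521 = -0.6687

-0.6687


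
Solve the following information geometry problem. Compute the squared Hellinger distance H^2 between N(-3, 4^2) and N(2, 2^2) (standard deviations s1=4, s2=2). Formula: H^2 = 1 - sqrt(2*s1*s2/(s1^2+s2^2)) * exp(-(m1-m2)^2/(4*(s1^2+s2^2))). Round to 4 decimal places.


Squared Hellinger distance for Gaussians:
H^2 = 1 - sqrt(2*s1*s2/(s1^2+s2^2)) * exp(-(m1-m2)^2/(4*(s1^2+s2^2))).
s1^2 = 16, s2^2 = 4, s1^2+s2^2 = 20.
sqrt(2*4*2/(20)) = 0.894427.
(m1-m2)^2 = (-5)^2 = 25.
exp(-25/(4*20)) = exp(-0.3125) = 0.731616.
H^2 = 1 - 0.894427*0.731616 = 0.3456

0.3456


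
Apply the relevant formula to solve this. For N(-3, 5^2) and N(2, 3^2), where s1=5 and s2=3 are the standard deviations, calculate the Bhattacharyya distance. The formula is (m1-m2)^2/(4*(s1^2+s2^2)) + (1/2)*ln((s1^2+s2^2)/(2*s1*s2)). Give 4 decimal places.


Bhattacharyya distance between two Gaussians:
DB = (m1-m2)^2/(4*(s1^2+s2^2)) + (1/2)*ln((s1^2+s2^2)/(2*s1*s2)).
(m1-m2)^2 = (-5)^2 = 25.
s1^2+s2^2 = 25 + 9 = 34.
term1 = 25/136 = 0.183824.
term2 = 0.5*ln(34/30.0) = 0.062582.
DB = 0.183824 + 0.062582 = 0.2464

0.2464


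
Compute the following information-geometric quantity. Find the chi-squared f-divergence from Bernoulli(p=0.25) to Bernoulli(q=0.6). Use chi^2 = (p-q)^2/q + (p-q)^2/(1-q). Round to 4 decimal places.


Chi-squared divergence between Bernoulli distributions:
chi^2 = (p-q)^2/q + (p-q)^2/(1-q).
p = 0.25, q = 0.6, p-q = -0.35.
(p-q)^2 = 0.1225.
term1 = 0.1225/0.6 = 0.204167.
term2 = 0.1225/0.4 = 0.30625.
chi^2 = 0.204167 + 0.30625 = 0.5104

0.5104


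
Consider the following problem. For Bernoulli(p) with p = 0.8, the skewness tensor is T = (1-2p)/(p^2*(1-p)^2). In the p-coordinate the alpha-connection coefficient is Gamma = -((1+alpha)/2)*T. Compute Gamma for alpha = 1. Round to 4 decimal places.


Skewness (Amari-Chentsov) tensor: T = (1-2p)/(p^2*(1-p)^2).
p = 0.8, 1-2p = -0.6, p^2 = 0.64, (1-p)^2 = 0.04.
T = -0.6/(0.64 * 0.04) = -23.4375.
In the p-coordinate, Gamma^(alpha) = Gamma^(0) - (alpha/2)*T with Gamma^(0) = (1/2)*g'(p) = -T/2,
so Gamma^(alpha) = -((1+alpha)/2)*T.
alpha = 1, -(1+alpha)/2 = -1.0.
Gamma = -1.0 * -23.4375 = 23.4375

23.4375


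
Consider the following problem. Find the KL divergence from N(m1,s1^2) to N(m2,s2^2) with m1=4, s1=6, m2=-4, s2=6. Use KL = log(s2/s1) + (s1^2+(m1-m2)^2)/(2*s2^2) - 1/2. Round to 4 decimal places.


KL divergence between normal distributions:
KL = log(s2/s1) + (s1^2 + (m1-m2)^2)/(2*s2^2) - 1/2.
log(6/6) = 0.0.
(6^2 + (4--4)^2)/(2*6^2) = (36 + 64)/72 = 1.388889.
KL = 0.0 + 1.388889 - 0.5 = 0.8889

0.8889


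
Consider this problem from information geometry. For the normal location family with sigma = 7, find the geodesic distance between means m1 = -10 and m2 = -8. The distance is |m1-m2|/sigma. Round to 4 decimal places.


On the fixed-variance normal subfamily, geodesic distance = |m1-m2|/sigma.
|-10 - -8| = 2.
sigma = 7.
d = 2/7 = 0.2857

0.2857


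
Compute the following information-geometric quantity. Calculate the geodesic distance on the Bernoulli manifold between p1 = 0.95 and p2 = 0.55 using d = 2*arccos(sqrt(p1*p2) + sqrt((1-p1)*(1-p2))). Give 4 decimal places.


Geodesic distance on Bernoulli manifold:
d(p1,p2) = 2*arccos(sqrt(p1*p2) + sqrt((1-p1)*(1-p2))).
sqrt(p1*p2) = sqrt(0.95*0.55) = 0.722842.
sqrt((1-p1)*(1-p2)) = sqrt(0.05*0.45) = 0.15.
arg = 0.722842 + 0.15 = 0.872842.
d = 2*arccos(0.872842) = 1.0196

1.0196


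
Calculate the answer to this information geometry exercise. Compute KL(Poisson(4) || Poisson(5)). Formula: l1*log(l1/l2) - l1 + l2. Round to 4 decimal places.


KL divergence for Poisson:
KL = l1*log(l1/l2) - l1 + l2.
l1 = 4, l2 = 5.
log(4/5) = -0.223144.
l1*log(l1/l2) = 4 * -0.223144 = -0.892574.
KL = -0.892574 - 4 + 5 = 0.1074

0.1074


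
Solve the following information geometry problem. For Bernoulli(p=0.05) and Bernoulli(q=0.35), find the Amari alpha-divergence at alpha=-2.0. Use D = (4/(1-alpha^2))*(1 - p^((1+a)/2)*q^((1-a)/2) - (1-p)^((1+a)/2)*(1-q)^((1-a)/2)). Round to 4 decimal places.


Amari alpha-divergence:
D = (4/(1-alpha^2))*(1 - p^((1+a)/2)*q^((1-a)/2) - (1-p)^((1+a)/2)*(1-q)^((1-a)/2)).
alpha = -2.0, p = 0.05, q = 0.35.
e1 = (1+alpha)/2 = -0.5, e2 = (1-alpha)/2 = 1.5.
t1 = p^e1 * q^e2 = 0.05^-0.5 * 0.35^1.5 = 0.926013.
t2 = (1-p)^e1 * (1-q)^e2 = 0.95^-0.5 * 0.65^1.5 = 0.537661.
4/(1-alpha^2) = -1.333333.
D = -1.333333*(1 - 0.926013 - 0.537661) = 0.6182

0.6182


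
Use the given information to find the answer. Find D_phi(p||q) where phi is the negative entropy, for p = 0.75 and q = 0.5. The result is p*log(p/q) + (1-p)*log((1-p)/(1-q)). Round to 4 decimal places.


Bregman divergence with negative entropy generator:
D = p*log(p/q) + (1-p)*log((1-p)/(1-q)).
p = 0.75, q = 0.5.
p*log(p/q) = 0.75*log(0.75/0.5) = 0.304099.
(1-p)*log((1-p)/(1-q)) = 0.25*log(0.25/0.5) = -0.173287.
D = 0.304099 + -0.173287 = 0.1308

0.1308


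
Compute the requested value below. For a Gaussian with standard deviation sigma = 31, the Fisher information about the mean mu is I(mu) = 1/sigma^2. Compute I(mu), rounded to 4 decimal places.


The Fisher information for the mean of a normal distribution is I(mu) = 1/sigma^2.
sigma = 31, so sigma^2 = 961.
I(mu) = 1/961 = 0.0010

0.0010


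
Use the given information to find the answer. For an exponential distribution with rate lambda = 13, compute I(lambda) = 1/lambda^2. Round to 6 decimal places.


Fisher information for exponential: I(lambda) = 1/lambda^2.
lambda = 13, lambda^2 = 169.
I = 1/169 = 0.005917

0.005917


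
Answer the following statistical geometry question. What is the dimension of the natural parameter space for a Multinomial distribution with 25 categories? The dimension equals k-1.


Exponential family dimension calculation:
For Multinomial with k=25 categories, dim = k-1 = 24.

24


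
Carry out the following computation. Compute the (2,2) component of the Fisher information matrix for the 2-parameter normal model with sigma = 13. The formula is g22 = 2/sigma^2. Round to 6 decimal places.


For the 2-parameter normal family, the Fisher metric has:
  g11 = 1/sigma^2, g22 = 2/sigma^2.
sigma = 13, sigma^2 = 169.
g22 = 0.011834

0.011834


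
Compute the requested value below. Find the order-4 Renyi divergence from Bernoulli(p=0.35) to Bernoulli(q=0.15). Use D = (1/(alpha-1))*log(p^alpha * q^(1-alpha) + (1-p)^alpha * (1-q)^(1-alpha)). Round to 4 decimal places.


Renyi divergence of order alpha between Bernoulli distributions:
D = (1/(alpha-1))*log(p^alpha * q^(1-alpha) + (1-p)^alpha * (1-q)^(1-alpha)).
alpha = 4, p = 0.35, q = 0.15.
p^alpha * q^(1-alpha) = 0.35^4 * 0.15^-3 = 4.446296.
(1-p)^alpha * (1-q)^(1-alpha) = 0.65^4 * 0.85^-3 = 0.290668.
sum = 4.446296 + 0.290668 = 4.736964.
D = (1/3)*log(4.736964) = 0.5185

0.5185


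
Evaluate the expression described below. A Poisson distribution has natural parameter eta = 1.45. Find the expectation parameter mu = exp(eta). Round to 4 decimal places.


Expectation parameter for Poisson exponential family:
mu = exp(eta).
eta = 1.45.
mu = exp(1.45) = 4.2631

4.2631


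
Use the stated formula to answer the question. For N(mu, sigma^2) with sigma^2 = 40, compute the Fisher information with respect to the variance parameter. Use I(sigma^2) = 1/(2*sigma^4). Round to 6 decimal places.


Fisher information for variance: I(sigma^2) = 1/(2*sigma^4).
sigma^2 = 40, so sigma^4 = 1600.
I = 1/(2*1600) = 1/3200 = 0.000313

0.000313


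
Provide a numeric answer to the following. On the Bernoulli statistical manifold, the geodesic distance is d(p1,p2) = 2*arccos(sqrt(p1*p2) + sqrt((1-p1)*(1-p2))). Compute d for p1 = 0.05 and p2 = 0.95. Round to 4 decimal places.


Geodesic distance on Bernoulli manifold:
d(p1,p2) = 2*arccos(sqrt(p1*p2) + sqrt((1-p1)*(1-p2))).
sqrt(p1*p2) = sqrt(0.05*0.95) = 0.217945.
sqrt((1-p1)*(1-p2)) = sqrt(0.95*0.05) = 0.217945.
arg = 0.217945 + 0.217945 = 0.43589.
d = 2*arccos(0.43589) = 2.2395

2.2395


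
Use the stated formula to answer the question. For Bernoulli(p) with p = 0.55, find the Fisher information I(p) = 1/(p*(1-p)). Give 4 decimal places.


For Bernoulli(p), Fisher information is I(p) = 1/(p*(1-p)).
p = 0.55, 1-p = 0.45.
p*(1-p) = 0.2475.
I(p) = 1/0.2475 = 4.0404

4.0404


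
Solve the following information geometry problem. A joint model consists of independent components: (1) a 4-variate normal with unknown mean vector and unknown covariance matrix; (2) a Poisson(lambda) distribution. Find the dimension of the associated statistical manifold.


The dimension of a statistical manifold equals the number of free
(independent) real parameters of the model. For a product of independent
blocks the parameter counts add.
- 4-variate normal: 4 (mean) + 4*5/2 = 10 (symmetric covariance) = 14.
- Poisson (lambda): 1.
Total = 14 + 1 = 15.
Dimension = 15

15


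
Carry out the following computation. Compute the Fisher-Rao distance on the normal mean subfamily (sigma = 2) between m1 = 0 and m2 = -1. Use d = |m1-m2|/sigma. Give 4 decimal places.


On the fixed-variance normal subfamily, geodesic distance = |m1-m2|/sigma.
|0 - -1| = 1.
sigma = 2.
d = 1/2 = 0.5000

0.5000


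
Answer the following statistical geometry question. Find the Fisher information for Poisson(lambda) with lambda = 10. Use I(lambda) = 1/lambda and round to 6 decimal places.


Fisher information for Poisson: I(lambda) = 1/lambda.
lambda = 10.
I(lambda) = 1/10 = 0.100000

0.100000


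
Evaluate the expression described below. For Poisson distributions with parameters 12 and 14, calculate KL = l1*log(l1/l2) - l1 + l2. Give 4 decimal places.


KL divergence for Poisson:
KL = l1*log(l1/l2) - l1 + l2.
l1 = 12, l2 = 14.
log(12/14) = -0.154151.
l1*log(l1/l2) = 12 * -0.154151 = -1.849808.
KL = -1.849808 - 12 + 14 = 0.1502

0.1502


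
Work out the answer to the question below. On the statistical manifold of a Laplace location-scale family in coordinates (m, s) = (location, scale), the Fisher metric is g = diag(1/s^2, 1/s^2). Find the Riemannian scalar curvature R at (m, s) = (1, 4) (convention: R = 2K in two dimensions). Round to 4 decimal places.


The metric has the form g = (A dm^2 + B ds^2)/s^2 with A = 1, B = 1.
Substitute u = sqrt(A/B)*m: g = B*(du^2 + ds^2)/s^2, i.e. B times the
Poincare upper half-plane metric, which has constant Gaussian curvature -1.
Scaling a 2D metric by a constant c divides the Gaussian curvature by c,
so K = -1/B = -1/(1) = -1.0000 everywhere (the point (m, s) = (1, 4) is irrelevant:
the curvature is constant).
Scalar curvature in dimension 2: R = 2K = -2/(1) = -2.0000.

-2.0000


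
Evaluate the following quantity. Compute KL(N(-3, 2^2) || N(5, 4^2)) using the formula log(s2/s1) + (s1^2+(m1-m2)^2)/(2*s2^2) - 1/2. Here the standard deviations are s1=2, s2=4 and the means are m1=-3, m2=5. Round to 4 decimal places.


KL divergence between normal distributions:
KL = log(s2/s1) + (s1^2 + (m1-m2)^2)/(2*s2^2) - 1/2.
log(4/2) = 0.693147.
(2^2 + (-3-5)^2)/(2*4^2) = (4 + 64)/32 = 2.125.
KL = 0.693147 + 2.125 - 0.5 = 2.3181

2.3181


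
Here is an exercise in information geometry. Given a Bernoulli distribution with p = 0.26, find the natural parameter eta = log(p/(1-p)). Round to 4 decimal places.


Natural parameter for Bernoulli: eta = log(p/(1-p)).
p = 0.26, 1-p = 0.74.
p/(1-p) = 0.351351.
eta = log(0.351351) = -1.0460

-1.0460


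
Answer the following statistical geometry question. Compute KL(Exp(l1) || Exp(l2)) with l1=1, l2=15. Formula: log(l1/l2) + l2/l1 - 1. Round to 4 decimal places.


KL divergence for exponential family:
KL = log(l1/l2) + l2/l1 - 1.
log(1/15) = -2.70805.
15/1 = 15.0.
KL = -2.70805 + 15.0 - 1 = 11.2919

11.2919


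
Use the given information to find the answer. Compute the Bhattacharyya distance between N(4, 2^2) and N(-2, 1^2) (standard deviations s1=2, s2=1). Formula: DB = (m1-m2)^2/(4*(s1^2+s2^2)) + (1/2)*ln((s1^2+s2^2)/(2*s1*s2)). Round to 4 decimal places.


Bhattacharyya distance between two Gaussians:
DB = (m1-m2)^2/(4*(s1^2+s2^2)) + (1/2)*ln((s1^2+s2^2)/(2*s1*s2)).
(m1-m2)^2 = (6)^2 = 36.
s1^2+s2^2 = 4 + 1 = 5.
term1 = 36/20 = 1.8.
term2 = 0.5*ln(5/4.0) = 0.111572.
DB = 1.8 + 0.111572 = 1.9116

1.9116


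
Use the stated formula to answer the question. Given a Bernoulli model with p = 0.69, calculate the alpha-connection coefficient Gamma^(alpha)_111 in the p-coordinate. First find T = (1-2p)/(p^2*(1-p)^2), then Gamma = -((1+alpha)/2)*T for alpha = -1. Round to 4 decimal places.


Skewness (Amari-Chentsov) tensor: T = (1-2p)/(p^2*(1-p)^2).
p = 0.69, 1-2p = -0.38, p^2 = 0.4761, (1-p)^2 = 0.0961.
T = -0.38/(0.4761 * 0.0961) = -8.305428.
In the p-coordinate, Gamma^(alpha) = Gamma^(0) - (alpha/2)*T with Gamma^(0) = (1/2)*g'(p) = -T/2,
so Gamma^(alpha) = -((1+alpha)/2)*T.
alpha = -1, -(1+alpha)/2 = 0.0.
Gamma = 0.0 * -8.305428 = 0.0000

0.0000


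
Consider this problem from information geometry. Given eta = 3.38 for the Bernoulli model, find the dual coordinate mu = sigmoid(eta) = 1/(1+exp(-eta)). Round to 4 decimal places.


Dual coordinate (expectation parameter) for Bernoulli:
mu = 1/(1+exp(-eta)).
eta = 3.38.
exp(-eta) = exp(-3.38) = 0.034047.
mu = 1/(1+0.034047) = 0.9671

0.9671


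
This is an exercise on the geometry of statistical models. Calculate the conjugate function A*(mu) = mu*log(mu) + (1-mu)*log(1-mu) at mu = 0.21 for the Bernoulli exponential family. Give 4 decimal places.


Legendre transform for Bernoulli:
A*(mu) = mu*log(mu) + (1-mu)*log(1-mu).
mu = 0.21, 1-mu = 0.79.
mu*log(mu) = 0.21*log(0.21) = -0.327736.
(1-mu)*log(1-mu) = 0.79*log(0.79) = -0.186221.
A* = -0.327736 + -0.186221 = -0.5140

-0.5140


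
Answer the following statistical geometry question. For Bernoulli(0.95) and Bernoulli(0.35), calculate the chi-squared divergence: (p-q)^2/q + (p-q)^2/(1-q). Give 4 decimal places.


Chi-squared divergence between Bernoulli distributions:
chi^2 = (p-q)^2/q + (p-q)^2/(1-q).
p = 0.95, q = 0.35, p-q = 0.6.
(p-q)^2 = 0.36.
term1 = 0.36/0.35 = 1.028571.
term2 = 0.36/0.65 = 0.553846.
chi^2 = 1.028571 + 0.553846 = 1.5824

1.5824


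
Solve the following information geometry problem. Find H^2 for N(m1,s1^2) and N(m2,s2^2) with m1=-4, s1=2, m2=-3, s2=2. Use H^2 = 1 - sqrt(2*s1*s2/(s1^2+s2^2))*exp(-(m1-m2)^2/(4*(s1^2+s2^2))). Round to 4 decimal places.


Squared Hellinger distance for Gaussians:
H^2 = 1 - sqrt(2*s1*s2/(s1^2+s2^2)) * exp(-(m1-m2)^2/(4*(s1^2+s2^2))).
s1^2 = 4, s2^2 = 4, s1^2+s2^2 = 8.
sqrt(2*2*2/(8)) = 1.0.
(m1-m2)^2 = (-1)^2 = 1.
exp(-1/(4*8)) = exp(-0.03125) = 0.969233.
H^2 = 1 - 1.0*0.969233 = 0.0308

0.0308


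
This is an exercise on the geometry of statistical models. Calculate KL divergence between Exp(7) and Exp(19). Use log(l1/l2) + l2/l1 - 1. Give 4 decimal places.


KL divergence for exponential family:
KL = log(l1/l2) + l2/l1 - 1.
log(7/19) = -0.998529.
19/7 = 2.714286.
KL = -0.998529 + 2.714286 - 1 = 0.7158

0.7158


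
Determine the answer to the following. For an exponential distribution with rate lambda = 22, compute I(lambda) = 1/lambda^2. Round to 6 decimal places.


Fisher information for exponential: I(lambda) = 1/lambda^2.
lambda = 22, lambda^2 = 484.
I = 1/484 = 0.002066

0.002066


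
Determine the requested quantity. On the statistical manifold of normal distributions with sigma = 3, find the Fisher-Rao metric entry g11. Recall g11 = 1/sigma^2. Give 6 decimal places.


For the 2-parameter normal family, the Fisher metric has:
  g11 = 1/sigma^2, g22 = 2/sigma^2.
sigma = 3, sigma^2 = 9.
g11 = 0.111111

0.111111


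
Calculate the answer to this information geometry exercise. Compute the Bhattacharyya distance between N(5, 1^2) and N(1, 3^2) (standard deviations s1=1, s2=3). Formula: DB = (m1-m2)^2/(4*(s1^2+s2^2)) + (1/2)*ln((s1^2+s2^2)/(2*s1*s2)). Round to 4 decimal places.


Bhattacharyya distance between two Gaussians:
DB = (m1-m2)^2/(4*(s1^2+s2^2)) + (1/2)*ln((s1^2+s2^2)/(2*s1*s2)).
(m1-m2)^2 = (4)^2 = 16.
s1^2+s2^2 = 1 + 9 = 10.
term1 = 16/40 = 0.4.
term2 = 0.5*ln(10/6.0) = 0.255413.
DB = 0.4 + 0.255413 = 0.6554

0.6554


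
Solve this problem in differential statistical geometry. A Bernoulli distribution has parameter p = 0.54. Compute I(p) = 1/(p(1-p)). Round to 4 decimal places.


For Bernoulli(p), Fisher information is I(p) = 1/(p*(1-p)).
p = 0.54, 1-p = 0.46.
p*(1-p) = 0.2484.
I(p) = 1/0.2484 = 4.0258

4.0258


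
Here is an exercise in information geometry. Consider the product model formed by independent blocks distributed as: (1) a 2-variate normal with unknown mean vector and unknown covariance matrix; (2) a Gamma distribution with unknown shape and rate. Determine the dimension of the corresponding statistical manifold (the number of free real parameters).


The dimension of a statistical manifold equals the number of free
(independent) real parameters of the model. For a product of independent
blocks the parameter counts add.
- 2-variate normal: 2 (mean) + 2*3/2 = 3 (symmetric covariance) = 5.
- Gamma (shape, rate): 2.
Total = 5 + 2 = 7.
Dimension = 7

7
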